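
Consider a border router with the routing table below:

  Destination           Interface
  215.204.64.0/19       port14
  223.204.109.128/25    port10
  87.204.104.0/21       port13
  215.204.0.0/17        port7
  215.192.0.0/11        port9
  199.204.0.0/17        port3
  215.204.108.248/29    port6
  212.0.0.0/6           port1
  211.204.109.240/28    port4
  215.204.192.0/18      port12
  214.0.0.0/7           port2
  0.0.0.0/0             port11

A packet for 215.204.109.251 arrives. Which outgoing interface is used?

Routes whose prefix contains 215.204.109.251:
  0.0.0.0/0 (default, matches everything) -> port11
  212.0.0.0/6 (212.0.0.0 - 215.255.255.255) -> port1
  214.0.0.0/7 (214.0.0.0 - 215.255.255.255) -> port2
  215.192.0.0/11 (215.192.0.0 - 215.223.255.255) -> port9
  215.204.0.0/17 (215.204.0.0 - 215.204.127.255) -> port7
More-specific entries that do NOT match:
  215.204.108.248/29 (215.204.108.248 - 215.204.108.255) does not contain 215.204.109.251
  211.204.109.240/28 (211.204.109.240 - 211.204.109.255) does not contain 215.204.109.251
  223.204.109.128/25 (223.204.109.128 - 223.204.109.255) does not contain 215.204.109.251
  87.204.104.0/21 (87.204.104.0 - 87.204.111.255) does not contain 215.204.109.251
  215.204.64.0/19 (215.204.64.0 - 215.204.95.255) does not contain 215.204.109.251
  215.204.192.0/18 (215.204.192.0 - 215.204.255.255) does not contain 215.204.109.251
Longest matching prefix is /17 -> interface port7.

port7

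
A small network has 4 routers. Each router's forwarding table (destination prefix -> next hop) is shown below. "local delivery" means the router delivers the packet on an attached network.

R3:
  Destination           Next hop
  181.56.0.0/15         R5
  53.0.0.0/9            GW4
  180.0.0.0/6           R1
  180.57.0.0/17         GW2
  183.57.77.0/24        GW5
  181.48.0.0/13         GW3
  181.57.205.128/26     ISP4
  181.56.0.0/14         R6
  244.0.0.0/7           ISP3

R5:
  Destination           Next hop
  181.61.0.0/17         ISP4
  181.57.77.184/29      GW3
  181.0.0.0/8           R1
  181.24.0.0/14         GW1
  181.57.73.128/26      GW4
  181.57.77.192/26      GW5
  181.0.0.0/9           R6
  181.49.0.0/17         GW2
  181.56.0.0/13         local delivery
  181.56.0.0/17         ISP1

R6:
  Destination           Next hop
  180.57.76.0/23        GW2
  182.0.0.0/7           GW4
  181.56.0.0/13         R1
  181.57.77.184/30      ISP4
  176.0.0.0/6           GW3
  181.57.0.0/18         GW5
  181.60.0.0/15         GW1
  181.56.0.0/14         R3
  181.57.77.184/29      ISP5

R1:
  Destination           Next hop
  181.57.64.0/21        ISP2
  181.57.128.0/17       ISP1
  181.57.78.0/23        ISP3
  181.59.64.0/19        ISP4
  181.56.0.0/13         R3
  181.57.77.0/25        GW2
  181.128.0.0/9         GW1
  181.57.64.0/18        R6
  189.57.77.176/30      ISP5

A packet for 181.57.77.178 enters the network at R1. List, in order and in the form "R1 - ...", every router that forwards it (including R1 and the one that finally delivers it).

At R1: longest match for 181.57.77.178 is 181.57.64.0/18 -> R6
At R6: longest match for 181.57.77.178 is 181.56.0.0/14 -> R3
At R3: longest match for 181.57.77.178 is 181.56.0.0/15 -> R5
At R5: longest match for 181.57.77.178 is 181.56.0.0/13 -> local delivery

R1 - R6 - R3 - R5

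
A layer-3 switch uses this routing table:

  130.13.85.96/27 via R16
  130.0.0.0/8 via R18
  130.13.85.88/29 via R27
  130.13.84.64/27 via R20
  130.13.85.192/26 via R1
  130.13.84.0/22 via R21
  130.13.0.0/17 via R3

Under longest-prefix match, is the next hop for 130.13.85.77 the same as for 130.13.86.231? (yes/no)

130.13.85.77: longest match 130.13.84.0/22 -> R21
130.13.86.231: longest match 130.13.84.0/22 -> R21

yes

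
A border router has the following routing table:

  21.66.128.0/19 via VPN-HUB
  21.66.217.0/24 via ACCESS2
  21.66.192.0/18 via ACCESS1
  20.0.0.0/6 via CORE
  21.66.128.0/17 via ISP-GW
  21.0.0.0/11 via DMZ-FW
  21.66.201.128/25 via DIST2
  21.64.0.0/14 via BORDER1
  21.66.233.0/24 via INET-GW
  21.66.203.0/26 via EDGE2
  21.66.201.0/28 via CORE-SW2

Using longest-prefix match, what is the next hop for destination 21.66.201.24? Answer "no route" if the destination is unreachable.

Routes whose prefix contains 21.66.201.24:
  20.0.0.0/6 (20.0.0.0 - 23.255.255.255) -> CORE
  21.64.0.0/14 (21.64.0.0 - 21.67.255.255) -> BORDER1
  21.66.128.0/17 (21.66.128.0 - 21.66.255.255) -> ISP-GW
  21.66.192.0/18 (21.66.192.0 - 21.66.255.255) -> ACCESS1
More-specific entries that do NOT match:
  21.66.201.0/28 (21.66.201.0 - 21.66.201.15) does not contain 21.66.201.24
  21.66.203.0/26 (21.66.203.0 - 21.66.203.63) does not contain 21.66.201.24
  21.66.201.128/25 (21.66.201.128 - 21.66.201.255) does not contain 21.66.201.24
  21.66.217.0/24 (21.66.217.0 - 21.66.217.255) does not contain 21.66.201.24
  21.66.233.0/24 (21.66.233.0 - 21.66.233.255) does not contain 21.66.201.24
  21.66.128.0/19 (21.66.128.0 - 21.66.159.255) does not contain 21.66.201.24
Longest matching prefix is /18 -> next hop ACCESS1.

ACCESS1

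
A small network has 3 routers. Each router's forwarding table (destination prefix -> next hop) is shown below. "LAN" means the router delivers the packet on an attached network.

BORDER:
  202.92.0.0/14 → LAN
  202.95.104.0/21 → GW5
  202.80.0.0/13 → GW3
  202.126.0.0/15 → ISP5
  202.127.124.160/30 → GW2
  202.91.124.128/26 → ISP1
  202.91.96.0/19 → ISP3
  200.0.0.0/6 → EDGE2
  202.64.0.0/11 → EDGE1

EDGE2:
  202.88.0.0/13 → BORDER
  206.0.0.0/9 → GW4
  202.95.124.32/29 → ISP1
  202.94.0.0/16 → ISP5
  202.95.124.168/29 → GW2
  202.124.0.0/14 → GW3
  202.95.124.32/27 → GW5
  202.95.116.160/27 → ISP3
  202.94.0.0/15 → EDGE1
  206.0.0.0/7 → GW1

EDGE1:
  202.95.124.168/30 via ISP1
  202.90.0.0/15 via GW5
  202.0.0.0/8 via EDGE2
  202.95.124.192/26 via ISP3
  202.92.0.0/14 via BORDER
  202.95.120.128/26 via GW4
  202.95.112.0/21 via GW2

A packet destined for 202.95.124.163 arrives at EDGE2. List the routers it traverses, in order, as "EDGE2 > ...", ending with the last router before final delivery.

At EDGE2: longest match for 202.95.124.163 is 202.94.0.0/15 -> EDGE1
At EDGE1: longest match for 202.95.124.163 is 202.92.0.0/14 -> BORDER
At BORDER: longest match for 202.95.124.163 is 202.92.0.0/14 -> LAN

EDGE2 > EDGE1 > BORDER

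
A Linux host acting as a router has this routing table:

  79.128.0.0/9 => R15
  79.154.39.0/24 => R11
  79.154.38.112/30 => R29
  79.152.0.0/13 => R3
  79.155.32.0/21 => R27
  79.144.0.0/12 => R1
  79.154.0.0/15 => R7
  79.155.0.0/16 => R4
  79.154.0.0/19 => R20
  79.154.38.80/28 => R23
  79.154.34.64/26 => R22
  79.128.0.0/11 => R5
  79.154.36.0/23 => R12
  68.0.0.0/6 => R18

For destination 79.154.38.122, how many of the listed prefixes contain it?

Prefixes containing 79.154.38.122:
  79.128.0.0/9 (79.128.0.0 - 79.255.255.255)
  79.128.0.0/11 (79.128.0.0 - 79.159.255.255)
  79.144.0.0/12 (79.144.0.0 - 79.159.255.255)
  79.152.0.0/13 (79.152.0.0 - 79.159.255.255)
  79.154.0.0/15 (79.154.0.0 - 79.155.255.255)
Total matching entries: 5.

5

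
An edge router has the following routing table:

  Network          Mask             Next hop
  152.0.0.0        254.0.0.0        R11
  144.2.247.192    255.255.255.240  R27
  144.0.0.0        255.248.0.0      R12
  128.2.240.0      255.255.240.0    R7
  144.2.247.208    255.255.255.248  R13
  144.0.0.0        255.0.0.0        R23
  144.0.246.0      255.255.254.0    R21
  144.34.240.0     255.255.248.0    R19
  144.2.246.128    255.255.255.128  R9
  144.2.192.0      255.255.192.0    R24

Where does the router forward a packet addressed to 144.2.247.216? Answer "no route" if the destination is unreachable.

R24

Routes whose prefix contains 144.2.247.216:
  144.0.0.0/8 (144.0.0.0 - 144.255.255.255) -> R23
  144.0.0.0/13 (144.0.0.0 - 144.7.255.255) -> R12
  144.2.192.0/18 (144.2.192.0 - 144.2.255.255) -> R24
More-specific entries that do NOT match:
  144.2.247.208/29 (144.2.247.208 - 144.2.247.215) does not contain 144.2.247.216
  144.2.247.192/28 (144.2.247.192 - 144.2.247.207) does not contain 144.2.247.216
  144.2.246.128/25 (144.2.246.128 - 144.2.246.255) does not contain 144.2.247.216
  144.0.246.0/23 (144.0.246.0 - 144.0.247.255) does not contain 144.2.247.216
  144.34.240.0/21 (144.34.240.0 - 144.34.247.255) does not contain 144.2.247.216
  128.2.240.0/20 (128.2.240.0 - 128.2.255.255) does not contain 144.2.247.216
Longest matching prefix is /18 -> next hop R24.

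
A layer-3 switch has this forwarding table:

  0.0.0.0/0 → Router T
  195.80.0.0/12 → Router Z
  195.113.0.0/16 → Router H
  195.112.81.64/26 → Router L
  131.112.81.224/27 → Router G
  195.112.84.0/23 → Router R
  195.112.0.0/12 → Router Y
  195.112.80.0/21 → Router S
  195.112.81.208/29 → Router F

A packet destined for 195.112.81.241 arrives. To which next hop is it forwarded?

Router S

Routes whose prefix contains 195.112.81.241:
  0.0.0.0/0 (default, matches everything) -> Router T
  195.112.0.0/12 (195.112.0.0 - 195.127.255.255) -> Router Y
  195.112.80.0/21 (195.112.80.0 - 195.112.87.255) -> Router S
More-specific entries that do NOT match:
  195.112.81.208/29 (195.112.81.208 - 195.112.81.215) does not contain 195.112.81.241
  131.112.81.224/27 (131.112.81.224 - 131.112.81.255) does not contain 195.112.81.241
  195.112.81.64/26 (195.112.81.64 - 195.112.81.127) does not contain 195.112.81.241
  195.112.84.0/23 (195.112.84.0 - 195.112.85.255) does not contain 195.112.81.241
Longest matching prefix is /21 -> next hop Router S.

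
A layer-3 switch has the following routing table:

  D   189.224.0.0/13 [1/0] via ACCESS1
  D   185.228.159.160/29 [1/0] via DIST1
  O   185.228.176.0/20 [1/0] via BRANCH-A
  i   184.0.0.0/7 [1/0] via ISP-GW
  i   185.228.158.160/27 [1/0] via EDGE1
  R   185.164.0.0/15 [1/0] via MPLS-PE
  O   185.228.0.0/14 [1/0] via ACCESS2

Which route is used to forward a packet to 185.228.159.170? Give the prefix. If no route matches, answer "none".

185.228.0.0/14

Entries matching 185.228.159.170:
  184.0.0.0/7 (184.0.0.0 - 185.255.255.255)
  185.228.0.0/14 (185.228.0.0 - 185.231.255.255)
Most specific is 185.228.0.0/14.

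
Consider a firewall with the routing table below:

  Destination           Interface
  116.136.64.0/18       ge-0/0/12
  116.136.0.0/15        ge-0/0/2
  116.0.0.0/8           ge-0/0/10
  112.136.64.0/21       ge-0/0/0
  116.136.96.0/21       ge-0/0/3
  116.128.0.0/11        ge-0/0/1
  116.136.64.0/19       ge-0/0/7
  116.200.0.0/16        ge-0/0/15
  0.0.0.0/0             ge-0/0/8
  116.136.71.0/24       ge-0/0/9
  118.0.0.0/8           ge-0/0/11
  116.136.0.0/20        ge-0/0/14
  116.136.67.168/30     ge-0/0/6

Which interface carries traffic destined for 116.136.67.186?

Routes whose prefix contains 116.136.67.186:
  0.0.0.0/0 (default, matches everything) -> ge-0/0/8
  116.0.0.0/8 (116.0.0.0 - 116.255.255.255) -> ge-0/0/10
  116.128.0.0/11 (116.128.0.0 - 116.159.255.255) -> ge-0/0/1
  116.136.0.0/15 (116.136.0.0 - 116.137.255.255) -> ge-0/0/2
  116.136.64.0/18 (116.136.64.0 - 116.136.127.255) -> ge-0/0/12
  116.136.64.0/19 (116.136.64.0 - 116.136.95.255) -> ge-0/0/7
More-specific entries that do NOT match:
  116.136.67.168/30 (116.136.67.168 - 116.136.67.171) does not contain 116.136.67.186
  116.136.71.0/24 (116.136.71.0 - 116.136.71.255) does not contain 116.136.67.186
  112.136.64.0/21 (112.136.64.0 - 112.136.71.255) does not contain 116.136.67.186
  116.136.96.0/21 (116.136.96.0 - 116.136.103.255) does not contain 116.136.67.186
  116.136.0.0/20 (116.136.0.0 - 116.136.15.255) does not contain 116.136.67.186
Longest matching prefix is /19 -> interface ge-0/0/7.

ge-0/0/7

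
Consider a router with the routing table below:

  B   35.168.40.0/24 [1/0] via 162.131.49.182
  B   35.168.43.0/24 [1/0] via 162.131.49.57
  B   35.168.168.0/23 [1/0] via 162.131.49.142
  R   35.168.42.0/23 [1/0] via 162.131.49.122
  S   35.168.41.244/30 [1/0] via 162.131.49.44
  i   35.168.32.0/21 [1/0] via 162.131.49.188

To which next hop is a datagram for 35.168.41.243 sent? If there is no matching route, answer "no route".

no route

No entry's prefix contains 35.168.41.243; there is no default route.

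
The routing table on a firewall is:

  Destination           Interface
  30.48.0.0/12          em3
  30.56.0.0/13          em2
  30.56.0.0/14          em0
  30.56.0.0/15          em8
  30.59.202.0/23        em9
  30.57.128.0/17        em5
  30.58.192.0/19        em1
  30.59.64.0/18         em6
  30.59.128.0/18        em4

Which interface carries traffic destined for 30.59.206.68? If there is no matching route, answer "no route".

Routes whose prefix contains 30.59.206.68:
  30.48.0.0/12 (30.48.0.0 - 30.63.255.255) -> em3
  30.56.0.0/13 (30.56.0.0 - 30.63.255.255) -> em2
  30.56.0.0/14 (30.56.0.0 - 30.59.255.255) -> em0
More-specific entries that do NOT match:
  30.59.202.0/23 (30.59.202.0 - 30.59.203.255) does not contain 30.59.206.68
  30.58.192.0/19 (30.58.192.0 - 30.58.223.255) does not contain 30.59.206.68
  30.59.64.0/18 (30.59.64.0 - 30.59.127.255) does not contain 30.59.206.68
  30.59.128.0/18 (30.59.128.0 - 30.59.191.255) does not contain 30.59.206.68
  30.57.128.0/17 (30.57.128.0 - 30.57.255.255) does not contain 30.59.206.68
  30.56.0.0/15 (30.56.0.0 - 30.57.255.255) does not contain 30.59.206.68
Longest matching prefix is /14 -> interface em0.

em0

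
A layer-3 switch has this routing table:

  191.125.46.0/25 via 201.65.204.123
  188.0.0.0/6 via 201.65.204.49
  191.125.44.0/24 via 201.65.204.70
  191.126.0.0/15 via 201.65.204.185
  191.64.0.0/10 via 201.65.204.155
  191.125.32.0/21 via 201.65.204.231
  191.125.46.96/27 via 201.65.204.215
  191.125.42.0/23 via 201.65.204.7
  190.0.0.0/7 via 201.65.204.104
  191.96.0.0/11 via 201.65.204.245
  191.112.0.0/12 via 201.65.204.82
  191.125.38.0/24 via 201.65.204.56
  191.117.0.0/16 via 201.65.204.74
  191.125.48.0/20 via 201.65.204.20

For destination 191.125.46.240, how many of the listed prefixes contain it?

Prefixes containing 191.125.46.240:
  188.0.0.0/6 (188.0.0.0 - 191.255.255.255)
  190.0.0.0/7 (190.0.0.0 - 191.255.255.255)
  191.64.0.0/10 (191.64.0.0 - 191.127.255.255)
  191.96.0.0/11 (191.96.0.0 - 191.127.255.255)
  191.112.0.0/12 (191.112.0.0 - 191.127.255.255)
Total matching entries: 5.

5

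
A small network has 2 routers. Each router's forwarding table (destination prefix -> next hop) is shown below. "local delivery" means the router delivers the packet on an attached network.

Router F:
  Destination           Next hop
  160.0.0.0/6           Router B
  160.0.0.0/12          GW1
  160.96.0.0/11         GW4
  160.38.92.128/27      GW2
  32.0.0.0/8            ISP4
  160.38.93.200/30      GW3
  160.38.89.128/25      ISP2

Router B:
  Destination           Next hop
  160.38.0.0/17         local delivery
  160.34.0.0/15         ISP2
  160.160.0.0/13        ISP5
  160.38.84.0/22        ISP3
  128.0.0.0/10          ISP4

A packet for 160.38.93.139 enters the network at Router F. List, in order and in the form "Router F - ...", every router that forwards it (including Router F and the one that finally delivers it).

Router F - Router B

At Router F: longest match for 160.38.93.139 is 160.0.0.0/6 -> Router B
At Router B: longest match for 160.38.93.139 is 160.38.0.0/17 -> local delivery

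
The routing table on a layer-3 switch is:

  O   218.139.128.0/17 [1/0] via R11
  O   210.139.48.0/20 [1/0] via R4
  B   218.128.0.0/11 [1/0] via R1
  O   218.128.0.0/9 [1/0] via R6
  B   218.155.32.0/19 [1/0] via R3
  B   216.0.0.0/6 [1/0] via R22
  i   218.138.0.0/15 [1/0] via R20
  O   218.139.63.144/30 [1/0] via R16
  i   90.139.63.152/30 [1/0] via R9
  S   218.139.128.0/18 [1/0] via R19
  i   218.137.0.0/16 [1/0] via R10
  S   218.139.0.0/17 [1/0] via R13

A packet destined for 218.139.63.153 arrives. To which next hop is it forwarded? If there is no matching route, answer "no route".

R13

Routes whose prefix contains 218.139.63.153:
  216.0.0.0/6 (216.0.0.0 - 219.255.255.255) -> R22
  218.128.0.0/9 (218.128.0.0 - 218.255.255.255) -> R6
  218.128.0.0/11 (218.128.0.0 - 218.159.255.255) -> R1
  218.138.0.0/15 (218.138.0.0 - 218.139.255.255) -> R20
  218.139.0.0/17 (218.139.0.0 - 218.139.127.255) -> R13
More-specific entries that do NOT match:
  218.139.63.144/30 (218.139.63.144 - 218.139.63.147) does not contain 218.139.63.153
  90.139.63.152/30 (90.139.63.152 - 90.139.63.155) does not contain 218.139.63.153
  210.139.48.0/20 (210.139.48.0 - 210.139.63.255) does not contain 218.139.63.153
  218.155.32.0/19 (218.155.32.0 - 218.155.63.255) does not contain 218.139.63.153
  218.139.128.0/18 (218.139.128.0 - 218.139.191.255) does not contain 218.139.63.153
Longest matching prefix is /17 -> next hop R13.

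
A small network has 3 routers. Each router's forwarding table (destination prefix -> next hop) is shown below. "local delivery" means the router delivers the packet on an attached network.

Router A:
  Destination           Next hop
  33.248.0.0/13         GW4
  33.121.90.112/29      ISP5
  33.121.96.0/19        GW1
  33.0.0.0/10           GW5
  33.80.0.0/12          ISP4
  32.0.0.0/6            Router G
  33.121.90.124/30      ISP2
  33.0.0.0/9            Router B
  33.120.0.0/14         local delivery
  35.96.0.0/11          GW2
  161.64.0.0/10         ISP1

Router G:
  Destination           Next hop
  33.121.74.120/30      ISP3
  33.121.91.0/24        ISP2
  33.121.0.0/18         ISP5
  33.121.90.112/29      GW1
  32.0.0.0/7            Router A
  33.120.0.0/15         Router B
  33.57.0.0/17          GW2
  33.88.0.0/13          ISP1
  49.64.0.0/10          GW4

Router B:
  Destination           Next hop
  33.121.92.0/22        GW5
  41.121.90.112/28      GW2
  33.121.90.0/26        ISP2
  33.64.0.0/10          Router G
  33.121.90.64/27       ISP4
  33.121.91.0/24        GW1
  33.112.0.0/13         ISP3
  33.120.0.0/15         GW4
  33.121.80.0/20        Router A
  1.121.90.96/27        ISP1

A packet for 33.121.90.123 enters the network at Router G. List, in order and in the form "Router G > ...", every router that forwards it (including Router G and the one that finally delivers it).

At Router G: longest match for 33.121.90.123 is 33.120.0.0/15 -> Router B
At Router B: longest match for 33.121.90.123 is 33.121.80.0/20 -> Router A
At Router A: longest match for 33.121.90.123 is 33.120.0.0/14 -> local delivery

Router G > Router B > Router A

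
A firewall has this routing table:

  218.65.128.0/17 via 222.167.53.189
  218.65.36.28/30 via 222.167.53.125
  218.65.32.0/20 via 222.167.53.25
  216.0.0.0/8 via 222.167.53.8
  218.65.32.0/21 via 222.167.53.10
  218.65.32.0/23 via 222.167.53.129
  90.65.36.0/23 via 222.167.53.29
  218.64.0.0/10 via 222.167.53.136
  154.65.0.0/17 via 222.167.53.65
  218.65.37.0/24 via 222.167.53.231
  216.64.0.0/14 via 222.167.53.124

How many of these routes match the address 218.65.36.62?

3

Prefixes containing 218.65.36.62:
  218.64.0.0/10 (218.64.0.0 - 218.127.255.255)
  218.65.32.0/20 (218.65.32.0 - 218.65.47.255)
  218.65.32.0/21 (218.65.32.0 - 218.65.39.255)
Total matching entries: 3.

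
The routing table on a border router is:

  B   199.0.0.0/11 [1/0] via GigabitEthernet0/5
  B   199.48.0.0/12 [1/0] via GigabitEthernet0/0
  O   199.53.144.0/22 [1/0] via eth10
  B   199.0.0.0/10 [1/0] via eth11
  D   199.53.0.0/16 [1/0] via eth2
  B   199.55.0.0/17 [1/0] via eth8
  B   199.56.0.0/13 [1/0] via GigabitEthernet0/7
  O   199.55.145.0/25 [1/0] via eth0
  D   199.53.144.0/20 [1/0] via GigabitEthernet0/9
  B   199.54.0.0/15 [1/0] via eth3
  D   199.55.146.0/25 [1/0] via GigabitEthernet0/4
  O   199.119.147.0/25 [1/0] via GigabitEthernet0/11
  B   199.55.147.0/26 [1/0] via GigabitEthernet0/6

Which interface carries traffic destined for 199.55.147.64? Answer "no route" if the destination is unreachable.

Routes whose prefix contains 199.55.147.64:
  199.0.0.0/10 (199.0.0.0 - 199.63.255.255) -> eth11
  199.48.0.0/12 (199.48.0.0 - 199.63.255.255) -> GigabitEthernet0/0
  199.54.0.0/15 (199.54.0.0 - 199.55.255.255) -> eth3
More-specific entries that do NOT match:
  199.55.147.0/26 (199.55.147.0 - 199.55.147.63) does not contain 199.55.147.64
  199.55.145.0/25 (199.55.145.0 - 199.55.145.127) does not contain 199.55.147.64
  199.55.146.0/25 (199.55.146.0 - 199.55.146.127) does not contain 199.55.147.64
  199.119.147.0/25 (199.119.147.0 - 199.119.147.127) does not contain 199.55.147.64
  199.53.144.0/22 (199.53.144.0 - 199.53.147.255) does not contain 199.55.147.64
  199.53.144.0/20 (199.53.144.0 - 199.53.159.255) does not contain 199.55.147.64
  199.55.0.0/17 (199.55.0.0 - 199.55.127.255) does not contain 199.55.147.64
  199.53.0.0/16 (199.53.0.0 - 199.53.255.255) does not contain 199.55.147.64
Longest matching prefix is /15 -> interface eth3.

eth3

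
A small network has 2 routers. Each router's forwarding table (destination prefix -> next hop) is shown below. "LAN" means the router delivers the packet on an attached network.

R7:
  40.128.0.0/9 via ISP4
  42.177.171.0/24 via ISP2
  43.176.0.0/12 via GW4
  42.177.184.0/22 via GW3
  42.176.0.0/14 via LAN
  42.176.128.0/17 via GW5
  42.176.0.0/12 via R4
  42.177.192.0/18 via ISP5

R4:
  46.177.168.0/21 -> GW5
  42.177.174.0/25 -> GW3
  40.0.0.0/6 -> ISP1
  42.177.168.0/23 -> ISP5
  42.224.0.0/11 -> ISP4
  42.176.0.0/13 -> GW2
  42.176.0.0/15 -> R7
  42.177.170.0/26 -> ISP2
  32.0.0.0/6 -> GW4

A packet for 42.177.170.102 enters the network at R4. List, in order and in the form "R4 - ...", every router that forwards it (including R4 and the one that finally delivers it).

At R4: longest match for 42.177.170.102 is 42.176.0.0/15 -> R7
At R7: longest match for 42.177.170.102 is 42.176.0.0/14 -> LAN

R4 - R7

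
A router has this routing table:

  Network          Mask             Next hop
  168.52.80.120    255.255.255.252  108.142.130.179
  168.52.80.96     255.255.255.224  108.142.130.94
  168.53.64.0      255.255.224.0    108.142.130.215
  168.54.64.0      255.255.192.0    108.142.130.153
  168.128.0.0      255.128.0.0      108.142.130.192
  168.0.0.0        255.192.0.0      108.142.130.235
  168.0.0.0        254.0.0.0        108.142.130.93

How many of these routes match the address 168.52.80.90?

Prefixes containing 168.52.80.90:
  168.0.0.0/7 (168.0.0.0 - 169.255.255.255)
  168.0.0.0/10 (168.0.0.0 - 168.63.255.255)
Total matching entries: 2.

2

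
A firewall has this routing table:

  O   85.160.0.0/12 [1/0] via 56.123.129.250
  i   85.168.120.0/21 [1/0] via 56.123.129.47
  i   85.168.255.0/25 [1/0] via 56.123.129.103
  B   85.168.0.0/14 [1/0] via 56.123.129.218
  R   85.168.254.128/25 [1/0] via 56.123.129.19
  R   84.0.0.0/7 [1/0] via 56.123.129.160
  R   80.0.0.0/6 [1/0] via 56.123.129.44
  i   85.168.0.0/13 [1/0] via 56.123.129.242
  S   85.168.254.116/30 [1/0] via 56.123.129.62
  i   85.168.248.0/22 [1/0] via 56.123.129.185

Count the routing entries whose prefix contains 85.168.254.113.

4

Prefixes containing 85.168.254.113:
  84.0.0.0/7 (84.0.0.0 - 85.255.255.255)
  85.160.0.0/12 (85.160.0.0 - 85.175.255.255)
  85.168.0.0/13 (85.168.0.0 - 85.175.255.255)
  85.168.0.0/14 (85.168.0.0 - 85.171.255.255)
Total matching entries: 4.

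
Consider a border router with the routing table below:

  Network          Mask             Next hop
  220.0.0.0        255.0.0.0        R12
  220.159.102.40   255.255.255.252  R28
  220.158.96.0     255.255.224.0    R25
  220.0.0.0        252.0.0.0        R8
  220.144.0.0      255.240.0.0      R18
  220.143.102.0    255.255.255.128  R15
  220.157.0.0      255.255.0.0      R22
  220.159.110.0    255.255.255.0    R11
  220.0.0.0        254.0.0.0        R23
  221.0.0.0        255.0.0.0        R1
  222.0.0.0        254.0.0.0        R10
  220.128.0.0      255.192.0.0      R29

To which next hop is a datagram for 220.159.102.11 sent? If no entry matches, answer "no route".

Routes whose prefix contains 220.159.102.11:
  220.0.0.0/6 (220.0.0.0 - 223.255.255.255) -> R8
  220.0.0.0/7 (220.0.0.0 - 221.255.255.255) -> R23
  220.0.0.0/8 (220.0.0.0 - 220.255.255.255) -> R12
  220.128.0.0/10 (220.128.0.0 - 220.191.255.255) -> R29
  220.144.0.0/12 (220.144.0.0 - 220.159.255.255) -> R18
More-specific entries that do NOT match:
  220.159.102.40/30 (220.159.102.40 - 220.159.102.43) does not contain 220.159.102.11
  220.143.102.0/25 (220.143.102.0 - 220.143.102.127) does not contain 220.159.102.11
  220.159.110.0/24 (220.159.110.0 - 220.159.110.255) does not contain 220.159.102.11
  220.158.96.0/19 (220.158.96.0 - 220.158.127.255) does not contain 220.159.102.11
  220.157.0.0/16 (220.157.0.0 - 220.157.255.255) does not contain 220.159.102.11
Longest matching prefix is /12 -> next hop R18.

R18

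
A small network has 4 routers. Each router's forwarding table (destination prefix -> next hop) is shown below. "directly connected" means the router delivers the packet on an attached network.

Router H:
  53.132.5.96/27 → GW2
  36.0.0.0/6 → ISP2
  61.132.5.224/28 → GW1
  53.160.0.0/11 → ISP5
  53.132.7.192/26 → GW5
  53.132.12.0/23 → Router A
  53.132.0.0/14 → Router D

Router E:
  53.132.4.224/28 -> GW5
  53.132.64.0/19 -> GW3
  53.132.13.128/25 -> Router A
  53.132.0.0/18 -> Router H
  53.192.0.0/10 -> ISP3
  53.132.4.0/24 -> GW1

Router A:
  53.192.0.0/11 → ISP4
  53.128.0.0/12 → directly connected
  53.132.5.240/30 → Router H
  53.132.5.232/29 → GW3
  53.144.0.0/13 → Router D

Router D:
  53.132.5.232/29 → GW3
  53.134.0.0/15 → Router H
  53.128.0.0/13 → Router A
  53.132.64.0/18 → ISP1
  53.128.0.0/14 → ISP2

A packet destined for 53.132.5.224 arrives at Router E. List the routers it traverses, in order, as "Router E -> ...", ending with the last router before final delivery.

At Router E: longest match for 53.132.5.224 is 53.132.0.0/18 -> Router H
At Router H: longest match for 53.132.5.224 is 53.132.0.0/14 -> Router D
At Router D: longest match for 53.132.5.224 is 53.128.0.0/13 -> Router A
At Router A: longest match for 53.132.5.224 is 53.128.0.0/12 -> directly connected

Router E -> Router H -> Router D -> Router A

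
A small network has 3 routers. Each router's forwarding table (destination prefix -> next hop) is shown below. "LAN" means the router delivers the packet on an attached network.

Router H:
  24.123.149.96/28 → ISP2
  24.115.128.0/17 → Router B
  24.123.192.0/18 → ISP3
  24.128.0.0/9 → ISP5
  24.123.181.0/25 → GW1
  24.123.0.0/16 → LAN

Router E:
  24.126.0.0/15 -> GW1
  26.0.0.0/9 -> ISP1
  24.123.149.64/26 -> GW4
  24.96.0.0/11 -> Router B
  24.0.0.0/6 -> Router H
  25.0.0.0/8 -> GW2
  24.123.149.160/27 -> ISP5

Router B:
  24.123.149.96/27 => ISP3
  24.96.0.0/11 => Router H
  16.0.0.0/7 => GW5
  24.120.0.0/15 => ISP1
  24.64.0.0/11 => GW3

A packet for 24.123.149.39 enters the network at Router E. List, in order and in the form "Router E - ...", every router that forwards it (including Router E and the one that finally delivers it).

Router E - Router B - Router H

At Router E: longest match for 24.123.149.39 is 24.96.0.0/11 -> Router B
At Router B: longest match for 24.123.149.39 is 24.96.0.0/11 -> Router H
At Router H: longest match for 24.123.149.39 is 24.123.0.0/16 -> LAN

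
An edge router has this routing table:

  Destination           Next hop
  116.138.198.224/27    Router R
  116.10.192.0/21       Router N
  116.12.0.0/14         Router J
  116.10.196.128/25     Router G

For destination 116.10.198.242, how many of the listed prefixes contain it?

1

Prefixes containing 116.10.198.242:
  116.10.192.0/21 (116.10.192.0 - 116.10.199.255)
Total matching entries: 1.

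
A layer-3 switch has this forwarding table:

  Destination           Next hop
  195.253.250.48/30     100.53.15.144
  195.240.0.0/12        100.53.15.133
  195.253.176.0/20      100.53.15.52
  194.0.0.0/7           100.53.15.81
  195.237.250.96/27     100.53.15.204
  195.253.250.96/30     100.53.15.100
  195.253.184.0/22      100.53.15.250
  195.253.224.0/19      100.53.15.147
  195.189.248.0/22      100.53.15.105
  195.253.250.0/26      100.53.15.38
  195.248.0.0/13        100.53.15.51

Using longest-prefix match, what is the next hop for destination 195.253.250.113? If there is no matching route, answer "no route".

Routes whose prefix contains 195.253.250.113:
  194.0.0.0/7 (194.0.0.0 - 195.255.255.255) -> 100.53.15.81
  195.240.0.0/12 (195.240.0.0 - 195.255.255.255) -> 100.53.15.133
  195.248.0.0/13 (195.248.0.0 - 195.255.255.255) -> 100.53.15.51
  195.253.224.0/19 (195.253.224.0 - 195.253.255.255) -> 100.53.15.147
More-specific entries that do NOT match:
  195.253.250.48/30 (195.253.250.48 - 195.253.250.51) does not contain 195.253.250.113
  195.253.250.96/30 (195.253.250.96 - 195.253.250.99) does not contain 195.253.250.113
  195.237.250.96/27 (195.237.250.96 - 195.237.250.127) does not contain 195.253.250.113
  195.253.250.0/26 (195.253.250.0 - 195.253.250.63) does not contain 195.253.250.113
  195.253.184.0/22 (195.253.184.0 - 195.253.187.255) does not contain 195.253.250.113
  195.189.248.0/22 (195.189.248.0 - 195.189.251.255) does not contain 195.253.250.113
  195.253.176.0/20 (195.253.176.0 - 195.253.191.255) does not contain 195.253.250.113
Longest matching prefix is /19 -> next hop 100.53.15.147.

100.53.15.147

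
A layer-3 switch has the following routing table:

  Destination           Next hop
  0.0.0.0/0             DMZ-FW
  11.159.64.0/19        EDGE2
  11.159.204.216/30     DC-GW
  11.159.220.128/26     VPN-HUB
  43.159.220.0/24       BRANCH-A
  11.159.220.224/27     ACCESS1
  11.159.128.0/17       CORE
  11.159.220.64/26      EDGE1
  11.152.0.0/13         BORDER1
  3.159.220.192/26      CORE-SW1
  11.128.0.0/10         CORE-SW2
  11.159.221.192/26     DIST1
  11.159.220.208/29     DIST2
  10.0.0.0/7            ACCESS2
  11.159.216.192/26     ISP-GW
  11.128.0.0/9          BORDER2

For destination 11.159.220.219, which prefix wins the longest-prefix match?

11.159.128.0/17

Entries matching 11.159.220.219:
  0.0.0.0/0 (default, matches everything)
  10.0.0.0/7 (10.0.0.0 - 11.255.255.255)
  11.128.0.0/9 (11.128.0.0 - 11.255.255.255)
  11.128.0.0/10 (11.128.0.0 - 11.191.255.255)
  11.152.0.0/13 (11.152.0.0 - 11.159.255.255)
  11.159.128.0/17 (11.159.128.0 - 11.159.255.255)
Most specific is 11.159.128.0/17.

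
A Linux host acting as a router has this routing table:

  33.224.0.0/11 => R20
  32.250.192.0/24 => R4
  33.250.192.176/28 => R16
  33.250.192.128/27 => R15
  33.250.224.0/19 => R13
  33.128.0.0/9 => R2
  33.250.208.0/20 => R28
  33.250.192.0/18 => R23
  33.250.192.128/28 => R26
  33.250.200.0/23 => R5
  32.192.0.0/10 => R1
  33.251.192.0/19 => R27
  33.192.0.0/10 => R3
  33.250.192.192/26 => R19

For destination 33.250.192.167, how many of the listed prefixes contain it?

4

Prefixes containing 33.250.192.167:
  33.128.0.0/9 (33.128.0.0 - 33.255.255.255)
  33.192.0.0/10 (33.192.0.0 - 33.255.255.255)
  33.224.0.0/11 (33.224.0.0 - 33.255.255.255)
  33.250.192.0/18 (33.250.192.0 - 33.250.255.255)
Total matching entries: 4.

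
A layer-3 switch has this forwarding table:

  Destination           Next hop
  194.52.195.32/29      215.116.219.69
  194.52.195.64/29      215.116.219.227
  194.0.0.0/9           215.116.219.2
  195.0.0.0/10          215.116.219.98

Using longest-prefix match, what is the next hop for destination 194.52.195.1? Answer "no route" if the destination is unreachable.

Routes whose prefix contains 194.52.195.1:
  194.0.0.0/9 (194.0.0.0 - 194.127.255.255) -> 215.116.219.2
More-specific entries that do NOT match:
  194.52.195.32/29 (194.52.195.32 - 194.52.195.39) does not contain 194.52.195.1
  194.52.195.64/29 (194.52.195.64 - 194.52.195.71) does not contain 194.52.195.1
  195.0.0.0/10 (195.0.0.0 - 195.63.255.255) does not contain 194.52.195.1
Longest matching prefix is /9 -> next hop 215.116.219.2.

215.116.219.2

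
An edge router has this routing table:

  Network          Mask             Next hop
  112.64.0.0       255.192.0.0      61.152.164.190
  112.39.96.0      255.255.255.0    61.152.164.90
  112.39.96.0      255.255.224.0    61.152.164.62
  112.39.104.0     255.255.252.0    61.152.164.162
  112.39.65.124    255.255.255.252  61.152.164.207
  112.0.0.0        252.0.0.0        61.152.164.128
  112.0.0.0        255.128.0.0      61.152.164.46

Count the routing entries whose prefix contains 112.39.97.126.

Prefixes containing 112.39.97.126:
  112.0.0.0/6 (112.0.0.0 - 115.255.255.255)
  112.0.0.0/9 (112.0.0.0 - 112.127.255.255)
  112.39.96.0/19 (112.39.96.0 - 112.39.127.255)
Total matching entries: 3.

3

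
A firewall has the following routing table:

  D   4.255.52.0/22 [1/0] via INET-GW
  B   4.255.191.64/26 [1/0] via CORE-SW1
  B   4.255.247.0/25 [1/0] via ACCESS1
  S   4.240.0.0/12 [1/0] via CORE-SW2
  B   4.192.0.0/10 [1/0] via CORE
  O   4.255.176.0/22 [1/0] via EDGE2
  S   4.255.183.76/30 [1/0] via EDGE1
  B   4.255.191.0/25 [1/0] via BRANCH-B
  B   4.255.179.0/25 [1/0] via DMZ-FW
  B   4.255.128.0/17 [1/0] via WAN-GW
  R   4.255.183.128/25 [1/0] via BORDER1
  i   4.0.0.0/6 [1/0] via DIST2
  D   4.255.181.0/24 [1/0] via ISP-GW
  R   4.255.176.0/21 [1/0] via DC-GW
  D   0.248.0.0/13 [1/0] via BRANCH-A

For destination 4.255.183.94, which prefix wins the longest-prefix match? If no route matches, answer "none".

4.255.176.0/21

Entries matching 4.255.183.94:
  4.0.0.0/6 (4.0.0.0 - 7.255.255.255)
  4.192.0.0/10 (4.192.0.0 - 4.255.255.255)
  4.240.0.0/12 (4.240.0.0 - 4.255.255.255)
  4.255.128.0/17 (4.255.128.0 - 4.255.255.255)
  4.255.176.0/21 (4.255.176.0 - 4.255.183.255)
Most specific is 4.255.176.0/21.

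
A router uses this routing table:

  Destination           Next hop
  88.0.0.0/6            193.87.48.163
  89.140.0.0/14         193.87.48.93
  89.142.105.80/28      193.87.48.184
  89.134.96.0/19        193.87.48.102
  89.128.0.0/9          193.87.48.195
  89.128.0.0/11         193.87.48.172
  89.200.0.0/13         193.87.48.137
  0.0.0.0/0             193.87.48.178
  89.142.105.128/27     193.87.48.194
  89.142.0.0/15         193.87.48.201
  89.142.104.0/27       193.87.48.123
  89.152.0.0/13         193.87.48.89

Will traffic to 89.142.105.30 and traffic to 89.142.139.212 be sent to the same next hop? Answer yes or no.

yes

89.142.105.30: longest match 89.142.0.0/15 -> 193.87.48.201
89.142.139.212: longest match 89.142.0.0/15 -> 193.87.48.201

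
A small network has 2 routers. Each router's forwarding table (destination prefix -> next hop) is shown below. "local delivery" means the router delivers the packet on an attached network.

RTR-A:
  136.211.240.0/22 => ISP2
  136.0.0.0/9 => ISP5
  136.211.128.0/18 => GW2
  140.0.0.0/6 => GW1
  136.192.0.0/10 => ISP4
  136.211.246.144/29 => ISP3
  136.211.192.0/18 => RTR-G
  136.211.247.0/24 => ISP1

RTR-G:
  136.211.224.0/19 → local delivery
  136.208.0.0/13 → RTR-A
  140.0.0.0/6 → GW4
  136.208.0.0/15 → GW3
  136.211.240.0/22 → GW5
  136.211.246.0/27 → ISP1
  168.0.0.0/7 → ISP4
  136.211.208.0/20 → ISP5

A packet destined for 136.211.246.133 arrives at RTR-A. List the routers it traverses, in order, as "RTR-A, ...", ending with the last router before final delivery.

At RTR-A: longest match for 136.211.246.133 is 136.211.192.0/18 -> RTR-G
At RTR-G: longest match for 136.211.246.133 is 136.211.224.0/19 -> local delivery

RTR-A, RTR-G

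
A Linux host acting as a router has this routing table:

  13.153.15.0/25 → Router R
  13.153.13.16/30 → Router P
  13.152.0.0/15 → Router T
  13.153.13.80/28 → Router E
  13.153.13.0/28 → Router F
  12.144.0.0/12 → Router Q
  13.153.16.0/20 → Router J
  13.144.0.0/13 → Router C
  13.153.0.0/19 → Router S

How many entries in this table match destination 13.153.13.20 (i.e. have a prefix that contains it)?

2

Prefixes containing 13.153.13.20:
  13.152.0.0/15 (13.152.0.0 - 13.153.255.255)
  13.153.0.0/19 (13.153.0.0 - 13.153.31.255)
Total matching entries: 2.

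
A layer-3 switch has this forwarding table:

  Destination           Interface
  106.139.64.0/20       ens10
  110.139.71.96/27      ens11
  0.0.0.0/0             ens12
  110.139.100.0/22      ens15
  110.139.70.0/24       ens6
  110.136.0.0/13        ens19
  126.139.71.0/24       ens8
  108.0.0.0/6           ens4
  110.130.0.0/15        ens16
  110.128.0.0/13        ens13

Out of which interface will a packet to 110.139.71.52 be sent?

Routes whose prefix contains 110.139.71.52:
  0.0.0.0/0 (default, matches everything) -> ens12
  108.0.0.0/6 (108.0.0.0 - 111.255.255.255) -> ens4
  110.136.0.0/13 (110.136.0.0 - 110.143.255.255) -> ens19
More-specific entries that do NOT match:
  110.139.71.96/27 (110.139.71.96 - 110.139.71.127) does not contain 110.139.71.52
  110.139.70.0/24 (110.139.70.0 - 110.139.70.255) does not contain 110.139.71.52
  126.139.71.0/24 (126.139.71.0 - 126.139.71.255) does not contain 110.139.71.52
  110.139.100.0/22 (110.139.100.0 - 110.139.103.255) does not contain 110.139.71.52
  106.139.64.0/20 (106.139.64.0 - 106.139.79.255) does not contain 110.139.71.52
  110.130.0.0/15 (110.130.0.0 - 110.131.255.255) does not contain 110.139.71.52
Longest matching prefix is /13 -> interface ens19.

ens19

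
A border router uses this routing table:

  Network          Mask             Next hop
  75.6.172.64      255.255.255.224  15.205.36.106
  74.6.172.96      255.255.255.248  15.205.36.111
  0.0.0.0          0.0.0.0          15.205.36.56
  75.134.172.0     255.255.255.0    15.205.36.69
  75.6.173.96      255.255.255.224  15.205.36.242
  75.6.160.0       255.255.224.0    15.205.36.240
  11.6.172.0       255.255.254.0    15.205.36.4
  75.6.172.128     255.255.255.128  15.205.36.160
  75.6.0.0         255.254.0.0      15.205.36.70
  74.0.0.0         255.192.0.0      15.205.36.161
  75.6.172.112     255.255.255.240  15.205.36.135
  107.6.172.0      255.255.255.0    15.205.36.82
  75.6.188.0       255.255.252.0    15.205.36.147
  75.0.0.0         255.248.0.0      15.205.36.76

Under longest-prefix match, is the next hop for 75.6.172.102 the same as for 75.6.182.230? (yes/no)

75.6.172.102: longest match 75.6.160.0/19 -> 15.205.36.240
75.6.182.230: longest match 75.6.160.0/19 -> 15.205.36.240

yes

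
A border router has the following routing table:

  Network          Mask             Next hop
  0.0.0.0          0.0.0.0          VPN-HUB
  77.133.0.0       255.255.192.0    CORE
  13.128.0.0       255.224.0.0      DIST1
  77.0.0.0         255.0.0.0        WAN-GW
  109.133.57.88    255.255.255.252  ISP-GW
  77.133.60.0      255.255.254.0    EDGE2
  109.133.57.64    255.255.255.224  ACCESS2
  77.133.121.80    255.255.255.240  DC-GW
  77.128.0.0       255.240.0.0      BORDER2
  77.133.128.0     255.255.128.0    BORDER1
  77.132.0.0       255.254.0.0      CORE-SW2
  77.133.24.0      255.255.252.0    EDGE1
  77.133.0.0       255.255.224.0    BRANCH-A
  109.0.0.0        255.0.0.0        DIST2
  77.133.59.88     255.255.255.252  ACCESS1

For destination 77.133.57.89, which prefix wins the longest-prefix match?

77.133.0.0/18

Entries matching 77.133.57.89:
  0.0.0.0/0 (default, matches everything)
  77.0.0.0/8 (77.0.0.0 - 77.255.255.255)
  77.128.0.0/12 (77.128.0.0 - 77.143.255.255)
  77.132.0.0/15 (77.132.0.0 - 77.133.255.255)
  77.133.0.0/18 (77.133.0.0 - 77.133.63.255)
Most specific is 77.133.0.0/18.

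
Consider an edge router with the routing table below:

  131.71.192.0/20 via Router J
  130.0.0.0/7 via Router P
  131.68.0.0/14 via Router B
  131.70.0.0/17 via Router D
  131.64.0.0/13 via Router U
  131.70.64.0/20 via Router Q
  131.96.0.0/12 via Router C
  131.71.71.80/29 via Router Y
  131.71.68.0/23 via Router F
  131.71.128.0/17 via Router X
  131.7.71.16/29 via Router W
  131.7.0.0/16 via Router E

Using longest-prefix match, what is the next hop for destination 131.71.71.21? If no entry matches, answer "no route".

Router B

Routes whose prefix contains 131.71.71.21:
  130.0.0.0/7 (130.0.0.0 - 131.255.255.255) -> Router P
  131.64.0.0/13 (131.64.0.0 - 131.71.255.255) -> Router U
  131.68.0.0/14 (131.68.0.0 - 131.71.255.255) -> Router B
More-specific entries that do NOT match:
  131.71.71.80/29 (131.71.71.80 - 131.71.71.87) does not contain 131.71.71.21
  131.7.71.16/29 (131.7.71.16 - 131.7.71.23) does not contain 131.71.71.21
  131.71.68.0/23 (131.71.68.0 - 131.71.69.255) does not contain 131.71.71.21
  131.71.192.0/20 (131.71.192.0 - 131.71.207.255) does not contain 131.71.71.21
  131.70.64.0/20 (131.70.64.0 - 131.70.79.255) does not contain 131.71.71.21
  131.70.0.0/17 (131.70.0.0 - 131.70.127.255) does not contain 131.71.71.21
  131.71.128.0/17 (131.71.128.0 - 131.71.255.255) does not contain 131.71.71.21
  131.7.0.0/16 (131.7.0.0 - 131.7.255.255) does not contain 131.71.71.21
Longest matching prefix is /14 -> next hop Router B.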